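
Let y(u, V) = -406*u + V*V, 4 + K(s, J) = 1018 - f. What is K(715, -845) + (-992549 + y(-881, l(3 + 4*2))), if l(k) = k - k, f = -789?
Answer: -633060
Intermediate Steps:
l(k) = 0
K(s, J) = 1803 (K(s, J) = -4 + (1018 - 1*(-789)) = -4 + (1018 + 789) = -4 + 1807 = 1803)
y(u, V) = V² - 406*u (y(u, V) = -406*u + V² = V² - 406*u)
K(715, -845) + (-992549 + y(-881, l(3 + 4*2))) = 1803 + (-992549 + (0² - 406*(-881))) = 1803 + (-992549 + (0 + 357686)) = 1803 + (-992549 + 357686) = 1803 - 634863 = -633060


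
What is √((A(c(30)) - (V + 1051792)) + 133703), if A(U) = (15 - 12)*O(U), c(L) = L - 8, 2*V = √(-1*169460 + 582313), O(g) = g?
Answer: √(-3672092 - 2*√412853)/2 ≈ 958.3*I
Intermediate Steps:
V = √412853/2 (V = √(-1*169460 + 582313)/2 = √(-169460 + 582313)/2 = √412853/2 ≈ 321.27)
c(L) = -8 + L
A(U) = 3*U (A(U) = (15 - 12)*U = 3*U)
√((A(c(30)) - (V + 1051792)) + 133703) = √((3*(-8 + 30) - (√412853/2 + 1051792)) + 133703) = √((3*22 - (1051792 + √412853/2)) + 133703) = √((66 + (-1051792 - √412853/2)) + 133703) = √((-1051726 - √412853/2) + 133703) = √(-918023 - √412853/2)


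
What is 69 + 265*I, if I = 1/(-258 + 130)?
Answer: 8567/128 ≈ 66.930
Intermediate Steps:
I = -1/128 (I = 1/(-128) = -1/128 ≈ -0.0078125)
69 + 265*I = 69 + 265*(-1/128) = 69 - 265/128 = 8567/128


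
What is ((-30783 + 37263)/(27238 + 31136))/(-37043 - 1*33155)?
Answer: -60/37942019 ≈ -1.5814e-6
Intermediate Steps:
((-30783 + 37263)/(27238 + 31136))/(-37043 - 1*33155) = (6480/58374)/(-37043 - 33155) = (6480*(1/58374))/(-70198) = (120/1081)*(-1/70198) = -60/37942019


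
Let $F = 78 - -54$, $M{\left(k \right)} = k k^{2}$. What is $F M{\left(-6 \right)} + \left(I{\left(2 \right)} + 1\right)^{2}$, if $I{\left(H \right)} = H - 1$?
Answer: $-28508$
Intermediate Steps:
$M{\left(k \right)} = k^{3}$
$I{\left(H \right)} = -1 + H$
$F = 132$ ($F = 78 + 54 = 132$)
$F M{\left(-6 \right)} + \left(I{\left(2 \right)} + 1\right)^{2} = 132 \left(-6\right)^{3} + \left(\left(-1 + 2\right) + 1\right)^{2} = 132 \left(-216\right) + \left(1 + 1\right)^{2} = -28512 + 2^{2} = -28512 + 4 = -28508$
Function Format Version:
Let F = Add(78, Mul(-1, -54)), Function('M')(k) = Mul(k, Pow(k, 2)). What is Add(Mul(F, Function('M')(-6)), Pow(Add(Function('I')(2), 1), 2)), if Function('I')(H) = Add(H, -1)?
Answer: -28508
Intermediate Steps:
Function('M')(k) = Pow(k, 3)
Function('I')(H) = Add(-1, H)
F = 132 (F = Add(78, 54) = 132)
Add(Mul(F, Function('M')(-6)), Pow(Add(Function('I')(2), 1), 2)) = Add(Mul(132, Pow(-6, 3)), Pow(Add(Add(-1, 2), 1), 2)) = Add(Mul(132, -216), Pow(Add(1, 1), 2)) = Add(-28512, Pow(2, 2)) = Add(-28512, 4) = -28508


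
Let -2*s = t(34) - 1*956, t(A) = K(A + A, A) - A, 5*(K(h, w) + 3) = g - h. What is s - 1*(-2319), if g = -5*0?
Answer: 28223/10 ≈ 2822.3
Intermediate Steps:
g = 0
K(h, w) = -3 - h/5 (K(h, w) = -3 + (0 - h)/5 = -3 + (-h)/5 = -3 - h/5)
t(A) = -3 - 7*A/5 (t(A) = (-3 - (A + A)/5) - A = (-3 - 2*A/5) - A = -3 - 7*A/5)
s = 5033/10 (s = -((-3 - 7/5*34) - 1*956)/2 = -((-3 - 238/5) - 956)/2 = -(-253/5 - 956)/2 = -1/2*(-5033/5) = 5033/10 ≈ 503.30)
s - 1*(-2319) = 5033/10 - 1*(-2319) = 5033/10 + 2319 = 28223/10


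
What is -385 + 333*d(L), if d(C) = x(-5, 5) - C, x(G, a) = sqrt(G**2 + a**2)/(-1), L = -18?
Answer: 5609 - 1665*sqrt(2) ≈ 3254.3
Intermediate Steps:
x(G, a) = -sqrt(G**2 + a**2) (x(G, a) = sqrt(G**2 + a**2)*(-1) = -sqrt(G**2 + a**2))
d(C) = -C - 5*sqrt(2) (d(C) = -sqrt((-5)**2 + 5**2) - C = -sqrt(25 + 25) - C = -sqrt(50) - C = -5*sqrt(2) - C = -C - 5*sqrt(2))
-385 + 333*d(L) = -385 + 333*(-1*(-18) - 5*sqrt(2)) = -385 + 333*(18 - 5*sqrt(2)) = -385 + (5994 - 1665*sqrt(2)) = 5609 - 1665*sqrt(2)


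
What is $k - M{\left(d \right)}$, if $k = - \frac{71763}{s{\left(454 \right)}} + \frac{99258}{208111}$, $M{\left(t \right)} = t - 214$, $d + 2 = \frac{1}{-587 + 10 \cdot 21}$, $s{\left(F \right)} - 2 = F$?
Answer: $\frac{37097757259}{627662776} \approx 59.105$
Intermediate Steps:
$s{\left(F \right)} = 2 + F$
$d = - \frac{755}{377}$ ($d = -2 + \frac{1}{-587 + 10 \cdot 21} = -2 + \frac{1}{-587 + 210} = -2 + \frac{1}{-377} = -2 - \frac{1}{377} = - \frac{755}{377} \approx -2.0027$)
$M{\left(t \right)} = -214 + t$
$k = - \frac{261217685}{1664888}$ ($k = - \frac{71763}{2 + 454} + \frac{99258}{208111} = - \frac{71763}{456} + 99258 \cdot \frac{1}{208111} = \left(-71763\right) \frac{1}{456} + \frac{99258}{208111} = - \frac{1259}{8} + \frac{99258}{208111} = - \frac{261217685}{1664888} \approx -156.9$)
$k - M{\left(d \right)} = - \frac{261217685}{1664888} - \left(-214 - \frac{755}{377}\right) = - \frac{261217685}{1664888} - - \frac{81433}{377} = - \frac{261217685}{1664888} + \frac{81433}{377} = \frac{37097757259}{627662776}$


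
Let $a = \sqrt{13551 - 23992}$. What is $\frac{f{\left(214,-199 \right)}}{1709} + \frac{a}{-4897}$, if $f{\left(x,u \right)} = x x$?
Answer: $\frac{45796}{1709} - \frac{i \sqrt{10441}}{4897} \approx 26.797 - 0.020866 i$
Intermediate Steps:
$f{\left(x,u \right)} = x^{2}$
$a = i \sqrt{10441}$ ($a = \sqrt{-10441} = i \sqrt{10441} \approx 102.18 i$)
$\frac{f{\left(214,-199 \right)}}{1709} + \frac{a}{-4897} = \frac{214^{2}}{1709} + \frac{i \sqrt{10441}}{-4897} = 45796 \cdot \frac{1}{1709} + i \sqrt{10441} \left(- \frac{1}{4897}\right) = \frac{45796}{1709} - \frac{i \sqrt{10441}}{4897}$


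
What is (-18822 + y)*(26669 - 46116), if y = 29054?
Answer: -198981704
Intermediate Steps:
(-18822 + y)*(26669 - 46116) = (-18822 + 29054)*(26669 - 46116) = 10232*(-19447) = -198981704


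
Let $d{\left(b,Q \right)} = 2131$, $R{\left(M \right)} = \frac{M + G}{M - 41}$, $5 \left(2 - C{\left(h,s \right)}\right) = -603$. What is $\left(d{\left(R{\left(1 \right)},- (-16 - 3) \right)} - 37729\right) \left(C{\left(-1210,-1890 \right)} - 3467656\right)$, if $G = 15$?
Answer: $\frac{617186269866}{5} \approx 1.2344 \cdot 10^{11}$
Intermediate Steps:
$C{\left(h,s \right)} = \frac{613}{5}$ ($C{\left(h,s \right)} = 2 - - \frac{603}{5} = 2 + \frac{603}{5} = \frac{613}{5}$)
$R{\left(M \right)} = \frac{15 + M}{-41 + M}$ ($R{\left(M \right)} = \frac{M + 15}{M - 41} = \frac{15 + M}{-41 + M}$)
$\left(d{\left(R{\left(1 \right)},- (-16 - 3) \right)} - 37729\right) \left(C{\left(-1210,-1890 \right)} - 3467656\right) = \left(2131 - 37729\right) \left(\frac{613}{5} - 3467656\right) = \left(-35598\right) \left(- \frac{17337667}{5}\right) = \frac{617186269866}{5}$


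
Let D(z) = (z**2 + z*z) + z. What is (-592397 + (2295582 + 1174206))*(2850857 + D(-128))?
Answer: 8296948316327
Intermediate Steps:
D(z) = z + 2*z**2 (D(z) = (z**2 + z**2) + z = 2*z**2 + z = z + 2*z**2)
(-592397 + (2295582 + 1174206))*(2850857 + D(-128)) = (-592397 + (2295582 + 1174206))*(2850857 - 128*(1 + 2*(-128))) = (-592397 + 3469788)*(2850857 - 128*(1 - 256)) = 2877391*(2850857 - 128*(-255)) = 2877391*(2850857 + 32640) = 2877391*2883497 = 8296948316327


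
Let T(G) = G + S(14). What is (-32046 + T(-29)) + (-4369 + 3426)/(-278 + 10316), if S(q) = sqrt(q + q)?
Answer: -321969793/10038 + 2*sqrt(7) ≈ -32070.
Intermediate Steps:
S(q) = sqrt(2)*sqrt(q) (S(q) = sqrt(2*q) = sqrt(2)*sqrt(q))
T(G) = G + 2*sqrt(7) (T(G) = G + sqrt(2)*sqrt(14) = G + 2*sqrt(7))
(-32046 + T(-29)) + (-4369 + 3426)/(-278 + 10316) = (-32046 + (-29 + 2*sqrt(7))) + (-4369 + 3426)/(-278 + 10316) = (-32075 + 2*sqrt(7)) - 943/10038 = -321969793/10038 + 2*sqrt(7)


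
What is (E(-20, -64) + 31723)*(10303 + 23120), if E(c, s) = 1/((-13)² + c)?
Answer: 157981429944/149 ≈ 1.0603e+9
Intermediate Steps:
E(c, s) = 1/(169 + c)
(E(-20, -64) + 31723)*(10303 + 23120) = (1/(169 - 20) + 31723)*(10303 + 23120) = (1/149 + 31723)*33423 = (4726728/149)*33423 = 157981429944/149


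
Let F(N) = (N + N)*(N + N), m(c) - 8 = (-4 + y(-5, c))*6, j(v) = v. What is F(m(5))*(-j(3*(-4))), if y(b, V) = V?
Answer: 9408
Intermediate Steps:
m(c) = -16 + 6*c (m(c) = 8 + (-4 + c)*6 = 8 + (-24 + 6*c) = -16 + 6*c)
F(N) = 4*N**2 (F(N) = (2*N)*(2*N) = 4*N**2)
F(m(5))*(-j(3*(-4))) = (4*(-16 + 6*5)**2)*(-3*(-4)) = (4*(-16 + 30)**2)*(-1*(-12)) = (4*14**2)*12 = (4*196)*12 = 784*12 = 9408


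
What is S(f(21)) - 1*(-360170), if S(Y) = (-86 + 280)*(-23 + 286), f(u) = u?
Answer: 411192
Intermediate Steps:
S(Y) = 51022 (S(Y) = 194*263 = 51022)
S(f(21)) - 1*(-360170) = 51022 - 1*(-360170) = 51022 + 360170 = 411192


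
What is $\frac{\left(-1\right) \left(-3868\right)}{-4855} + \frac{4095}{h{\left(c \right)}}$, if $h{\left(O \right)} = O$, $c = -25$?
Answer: $- \frac{799117}{4855} \approx -164.6$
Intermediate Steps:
$\frac{\left(-1\right) \left(-3868\right)}{-4855} + \frac{4095}{h{\left(c \right)}} = \frac{\left(-1\right) \left(-3868\right)}{-4855} + \frac{4095}{-25} = 3868 \left(- \frac{1}{4855}\right) + 4095 \left(- \frac{1}{25}\right) = - \frac{3868}{4855} - \frac{819}{5} = - \frac{799117}{4855}$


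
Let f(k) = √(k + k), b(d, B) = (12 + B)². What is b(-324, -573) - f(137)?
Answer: 314721 - √274 ≈ 3.1470e+5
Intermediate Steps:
f(k) = √2*√k (f(k) = √(2*k) = √2*√k)
b(-324, -573) - f(137) = (12 - 573)² - √2*√137 = (-561)² - √274 = 314721 - √274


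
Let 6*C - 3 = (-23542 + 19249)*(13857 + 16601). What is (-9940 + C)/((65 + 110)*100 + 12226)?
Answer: -43605277/59452 ≈ -733.45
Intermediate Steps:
C = -43585397/2 (C = ½ + ((-23542 + 19249)*(13857 + 16601))/6 = ½ + (-4293*30458)/6 = ½ + (⅙)*(-130756194) = ½ - 21792699 = -43585397/2 ≈ -2.1793e+7)
(-9940 + C)/((65 + 110)*100 + 12226) = (-9940 - 43585397/2)/((65 + 110)*100 + 12226) = -43605277/(2*(175*100 + 12226)) = -43605277/(2*(17500 + 12226)) = -43605277/2/29726 = -43605277/2*1/29726 = -43605277/59452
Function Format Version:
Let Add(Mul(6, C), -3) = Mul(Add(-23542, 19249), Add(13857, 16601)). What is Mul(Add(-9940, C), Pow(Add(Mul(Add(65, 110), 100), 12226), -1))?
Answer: Rational(-43605277, 59452) ≈ -733.45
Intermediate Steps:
C = Rational(-43585397, 2) (C = Add(Rational(1, 2), Mul(Rational(1, 6), Mul(Add(-23542, 19249), Add(13857, 16601)))) = Add(Rational(1, 2), Mul(Rational(1, 6), Mul(-4293, 30458))) = Add(Rational(1, 2), Mul(Rational(1, 6), -130756194)) = Add(Rational(1, 2), -21792699) = Rational(-43585397, 2) ≈ -2.1793e+7)
Mul(Add(-9940, C), Pow(Add(Mul(Add(65, 110), 100), 12226), -1)) = Mul(Add(-9940, Rational(-43585397, 2)), Pow(Add(Mul(Add(65, 110), 100), 12226), -1)) = Mul(Rational(-43605277, 2), Pow(Add(Mul(175, 100), 12226), -1)) = Mul(Rational(-43605277, 2), Pow(Add(17500, 12226), -1)) = Mul(Rational(-43605277, 2), Pow(29726, -1)) = Mul(Rational(-43605277, 2), Rational(1, 29726)) = Rational(-43605277, 59452)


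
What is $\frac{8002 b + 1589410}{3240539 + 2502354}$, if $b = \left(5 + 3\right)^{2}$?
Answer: $\frac{2101538}{5742893} \approx 0.36594$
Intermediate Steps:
$b = 64$ ($b = 8^{2} = 64$)
$\frac{8002 b + 1589410}{3240539 + 2502354} = \frac{8002 \cdot 64 + 1589410}{3240539 + 2502354} = \frac{512128 + 1589410}{5742893} = 2101538 \cdot \frac{1}{5742893} = \frac{2101538}{5742893}$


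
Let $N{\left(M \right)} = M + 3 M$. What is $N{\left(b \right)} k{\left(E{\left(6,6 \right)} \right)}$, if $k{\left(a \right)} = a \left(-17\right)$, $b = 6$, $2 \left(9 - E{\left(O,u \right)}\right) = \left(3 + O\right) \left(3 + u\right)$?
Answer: $12852$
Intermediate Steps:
$E{\left(O,u \right)} = 9 - \frac{\left(3 + O\right) \left(3 + u\right)}{2}$
$N{\left(M \right)} = 4 M$
$k{\left(a \right)} = - 17 a$
$N{\left(b \right)} k{\left(E{\left(6,6 \right)} \right)} = 4 \cdot 6 \left(- 17 \left(\frac{9}{2} - 9 - 9 - 3 \cdot 6\right)\right) = 24 \left(- 17 \left(\frac{9}{2} - 9 - 9 - 18\right)\right) = 24 \left(\left(-17\right) \left(- \frac{63}{2}\right)\right) = 24 \cdot \frac{1071}{2} = 12852$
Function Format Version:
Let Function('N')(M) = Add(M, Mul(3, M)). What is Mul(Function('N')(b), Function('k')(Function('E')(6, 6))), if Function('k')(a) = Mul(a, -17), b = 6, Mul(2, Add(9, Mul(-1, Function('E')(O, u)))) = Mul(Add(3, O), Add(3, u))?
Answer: 12852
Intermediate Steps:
Function('E')(O, u) = Add(9, Mul(Rational(-1, 2), Add(3, O), Add(3, u))) (Function('E')(O, u) = Add(9, Mul(Rational(-1, 2), Mul(Add(3, O), Add(3, u)))) = Add(9, Mul(Rational(-1, 2), Add(3, O), Add(3, u))))
Function('N')(M) = Mul(4, M)
Function('k')(a) = Mul(-17, a)
Mul(Function('N')(b), Function('k')(Function('E')(6, 6))) = Mul(Mul(4, 6), Mul(-17, Add(Rational(9, 2), Mul(Rational(-3, 2), 6), Mul(Rational(-3, 2), 6), Mul(Rational(-1, 2), 6, 6)))) = Mul(24, Mul(-17, Add(Rational(9, 2), -9, -9, -18))) = Mul(24, Mul(-17, Rational(-63, 2))) = Mul(24, Rational(1071, 2)) = 12852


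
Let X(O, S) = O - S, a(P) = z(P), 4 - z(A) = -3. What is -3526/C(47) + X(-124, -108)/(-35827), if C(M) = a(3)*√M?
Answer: 16/35827 - 3526*√47/329 ≈ -73.474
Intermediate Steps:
z(A) = 7 (z(A) = 4 - 1*(-3) = 4 + 3 = 7)
a(P) = 7
C(M) = 7*√M
-3526/C(47) + X(-124, -108)/(-35827) = -3526*√47/329 + (-124 - 1*(-108))/(-35827) = -3526*√47/329 + (-124 + 108)*(-1/35827) = -3526*√47/329 - 16*(-1/35827) = -3526*√47/329 + 16/35827 = 16/35827 - 3526*√47/329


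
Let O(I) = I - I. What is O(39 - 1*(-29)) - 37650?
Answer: -37650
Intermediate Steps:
O(I) = 0
O(39 - 1*(-29)) - 37650 = 0 - 37650 = -37650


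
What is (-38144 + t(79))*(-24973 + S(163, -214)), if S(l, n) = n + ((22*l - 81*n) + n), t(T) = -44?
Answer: 171120428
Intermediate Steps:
S(l, n) = -79*n + 22*l (S(l, n) = n + ((-81*n + 22*l) + n) = n + (-80*n + 22*l) = -79*n + 22*l)
(-38144 + t(79))*(-24973 + S(163, -214)) = (-38144 - 44)*(-24973 + (-79*(-214) + 22*163)) = -38188*(-24973 + (16906 + 3586)) = -38188*(-24973 + 20492) = -38188*(-4481) = 171120428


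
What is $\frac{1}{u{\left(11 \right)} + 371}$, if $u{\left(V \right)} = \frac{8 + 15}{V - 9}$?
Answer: $\frac{2}{765} \approx 0.0026144$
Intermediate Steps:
$u{\left(V \right)} = \frac{23}{-9 + V}$
$\frac{1}{u{\left(11 \right)} + 371} = \frac{1}{\frac{23}{-9 + 11} + 371} = \frac{1}{\frac{23}{2} + 371} = \frac{1}{\frac{765}{2}} = \frac{2}{765}$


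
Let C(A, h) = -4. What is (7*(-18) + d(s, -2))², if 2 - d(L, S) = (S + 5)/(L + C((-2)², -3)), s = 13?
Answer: 139129/9 ≈ 15459.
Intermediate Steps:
d(L, S) = 2 - (5 + S)/(-4 + L) (d(L, S) = 2 - (S + 5)/(L - 4) = 2 - (5 + S)/(-4 + L))
(7*(-18) + d(s, -2))² = (7*(-18) + (-13 - 1*(-2) + 2*13)/(-4 + 13))² = (-126 + (-13 + 2 + 26)/9)² = (-126 + (⅑)*15)² = (-126 + 5/3)² = (-373/3)² = 139129/9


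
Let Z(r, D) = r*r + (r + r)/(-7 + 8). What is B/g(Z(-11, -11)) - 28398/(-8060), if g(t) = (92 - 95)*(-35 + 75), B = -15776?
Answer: 1632029/12090 ≈ 134.99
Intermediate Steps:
Z(r, D) = r² + 2*r (Z(r, D) = r² + (2*r)/1 = r² + (2*r)*1 = r² + 2*r)
g(t) = -120 (g(t) = -3*40 = -120)
B/g(Z(-11, -11)) - 28398/(-8060) = -15776/(-120) - 28398/(-8060) = -15776*(-1/120) - 28398*(-1/8060) = 1972/15 + 14199/4030 = 1632029/12090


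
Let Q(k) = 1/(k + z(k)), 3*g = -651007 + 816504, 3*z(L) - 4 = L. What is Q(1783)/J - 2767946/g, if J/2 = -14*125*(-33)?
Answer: -2281363236602503/45467983792000 ≈ -50.175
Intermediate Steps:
J = 115500 (J = 2*(-14*125*(-33)) = 2*(-1750*(-33)) = 2*57750 = 115500)
z(L) = 4/3 + L/3
g = 165497/3 (g = (-651007 + 816504)/3 = (⅓)*165497 = 165497/3 ≈ 55166.)
Q(k) = 1/(4/3 + 4*k/3) (Q(k) = 1/(k + (4/3 + k/3)) = 1/(4/3 + 4*k/3))
Q(1783)/J - 2767946/g = (3/(4*(1 + 1783)))/115500 - 2767946/165497/3 = ((¾)/1784)*(1/115500) - 2767946*3/165497 = ((¾)*(1/1784))*(1/115500) - 8303838/165497 = (3/7136)*(1/115500) - 8303838/165497 = 1/274736000 - 8303838/165497 = -2281363236602503/45467983792000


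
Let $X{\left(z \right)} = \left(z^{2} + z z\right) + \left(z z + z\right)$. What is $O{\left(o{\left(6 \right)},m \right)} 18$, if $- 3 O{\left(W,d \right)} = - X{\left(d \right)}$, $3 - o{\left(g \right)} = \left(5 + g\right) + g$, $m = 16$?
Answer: $4704$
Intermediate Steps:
$o{\left(g \right)} = -2 - 2 g$ ($o{\left(g \right)} = 3 - \left(\left(5 + g\right) + g\right) = 3 - \left(5 + 2 g\right) = -2 - 2 g$)
$X{\left(z \right)} = z + 3 z^{2}$ ($X{\left(z \right)} = \left(z^{2} + z^{2}\right) + \left(z^{2} + z\right) = 2 z^{2} + \left(z + z^{2}\right) = z + 3 z^{2}$)
$O{\left(W,d \right)} = \frac{d \left(1 + 3 d\right)}{3}$ ($O{\left(W,d \right)} = - \frac{\left(-1\right) d \left(1 + 3 d\right)}{3} = \frac{d \left(1 + 3 d\right)}{3}$)
$O{\left(o{\left(6 \right)},m \right)} 18 = 16 \left(\frac{1}{3} + 16\right) 18 = 16 \cdot \frac{49}{3} \cdot 18 = \frac{784}{3} \cdot 18 = 4704$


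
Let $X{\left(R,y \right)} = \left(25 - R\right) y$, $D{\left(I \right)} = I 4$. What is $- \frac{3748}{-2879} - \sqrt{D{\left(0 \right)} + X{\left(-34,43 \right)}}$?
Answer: $\frac{3748}{2879} - \sqrt{2537} \approx -49.067$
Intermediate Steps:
$D{\left(I \right)} = 4 I$
$X{\left(R,y \right)} = y \left(25 - R\right)$
$- \frac{3748}{-2879} - \sqrt{D{\left(0 \right)} + X{\left(-34,43 \right)}} = - \frac{3748}{-2879} - \sqrt{4 \cdot 0 + 43 \left(25 - -34\right)} = \left(-3748\right) \left(- \frac{1}{2879}\right) - \sqrt{0 + 43 \left(25 + 34\right)} = \frac{3748}{2879} - \sqrt{0 + 43 \cdot 59} = \frac{3748}{2879} - \sqrt{0 + 2537} = \frac{3748}{2879} - \sqrt{2537}$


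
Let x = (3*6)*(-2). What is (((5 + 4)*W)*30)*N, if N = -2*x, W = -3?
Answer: -58320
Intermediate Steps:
x = -36 (x = 18*(-2) = -36)
N = 72 (N = -2*(-36) = 72)
(((5 + 4)*W)*30)*N = (((5 + 4)*(-3))*30)*72 = ((9*(-3))*30)*72 = -27*30*72 = -810*72 = -58320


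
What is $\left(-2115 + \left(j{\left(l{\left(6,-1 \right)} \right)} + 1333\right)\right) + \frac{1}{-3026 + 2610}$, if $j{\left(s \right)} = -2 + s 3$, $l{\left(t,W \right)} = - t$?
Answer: $- \frac{333633}{416} \approx -802.0$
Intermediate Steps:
$j{\left(s \right)} = -2 + 3 s$
$\left(-2115 + \left(j{\left(l{\left(6,-1 \right)} \right)} + 1333\right)\right) + \frac{1}{-3026 + 2610} = \left(-2115 + \left(\left(-2 + 3 \left(\left(-1\right) 6\right)\right) + 1333\right)\right) + \frac{1}{-3026 + 2610} = \left(-2115 + \left(\left(-2 + 3 \left(-6\right)\right) + 1333\right)\right) + \frac{1}{-416} = \left(-2115 + \left(\left(-2 - 18\right) + 1333\right)\right) - \frac{1}{416} = \left(-2115 + \left(-20 + 1333\right)\right) - \frac{1}{416} = \left(-2115 + 1313\right) - \frac{1}{416} = -802 - \frac{1}{416} = - \frac{333633}{416}$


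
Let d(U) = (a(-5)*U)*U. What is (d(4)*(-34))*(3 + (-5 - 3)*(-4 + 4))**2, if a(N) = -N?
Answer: -24480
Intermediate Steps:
d(U) = 5*U**2 (d(U) = ((-1*(-5))*U)*U = (5*U)*U = 5*U**2)
(d(4)*(-34))*(3 + (-5 - 3)*(-4 + 4))**2 = ((5*4**2)*(-34))*(3 + (-5 - 3)*(-4 + 4))**2 = ((5*16)*(-34))*(3 - 8*0)**2 = (80*(-34))*(3 + 0)**2 = -2720*3**2 = -2720*9 = -24480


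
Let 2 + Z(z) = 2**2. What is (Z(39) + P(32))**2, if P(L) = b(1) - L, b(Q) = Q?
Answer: 841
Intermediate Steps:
P(L) = 1 - L
Z(z) = 2 (Z(z) = -2 + 2**2 = -2 + 4 = 2)
(Z(39) + P(32))**2 = (2 + (1 - 1*32))**2 = (2 + (1 - 32))**2 = (2 - 31)**2 = (-29)**2 = 841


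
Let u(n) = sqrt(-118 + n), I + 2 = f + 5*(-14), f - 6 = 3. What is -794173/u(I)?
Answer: 794173*I*sqrt(181)/181 ≈ 59030.0*I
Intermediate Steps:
f = 9 (f = 6 + 3 = 9)
I = -63 (I = -2 + (9 + 5*(-14)) = -2 + (9 - 70) = -2 - 61 = -63)
-794173/u(I) = -794173/sqrt(-118 - 63) = -794173*(-I*sqrt(181)/181) = -(-794173)*I*sqrt(181)/181 = 794173*I*sqrt(181)/181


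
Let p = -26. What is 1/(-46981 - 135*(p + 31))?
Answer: -1/47656 ≈ -2.0984e-5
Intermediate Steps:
1/(-46981 - 135*(p + 31)) = 1/(-46981 - 135*(-26 + 31)) = 1/(-46981 - 135*5) = 1/(-46981 - 675) = 1/(-47656) = -1/47656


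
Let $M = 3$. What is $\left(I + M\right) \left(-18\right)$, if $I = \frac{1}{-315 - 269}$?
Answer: $- \frac{15759}{292} \approx -53.969$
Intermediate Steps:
$I = - \frac{1}{584}$ ($I = \frac{1}{-584} = - \frac{1}{584} \approx -0.0017123$)
$\left(I + M\right) \left(-18\right) = \left(- \frac{1}{584} + 3\right) \left(-18\right) = \frac{1751}{584} \left(-18\right) = - \frac{15759}{292}$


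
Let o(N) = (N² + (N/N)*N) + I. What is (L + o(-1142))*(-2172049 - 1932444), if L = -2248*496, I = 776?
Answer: -774887233470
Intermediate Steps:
o(N) = 776 + N + N² (o(N) = (N² + (N/N)*N) + 776 = (N² + 1*N) + 776 = (N² + N) + 776 = (N + N²) + 776 = 776 + N + N²)
L = -1115008
(L + o(-1142))*(-2172049 - 1932444) = (-1115008 + (776 - 1142 + (-1142)²))*(-2172049 - 1932444) = (-1115008 + (776 - 1142 + 1304164))*(-4104493) = (-1115008 + 1303798)*(-4104493) = 188790*(-4104493) = -774887233470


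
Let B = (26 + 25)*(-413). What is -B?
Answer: 21063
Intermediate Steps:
B = -21063 (B = 51*(-413) = -21063)
-B = -1*(-21063) = 21063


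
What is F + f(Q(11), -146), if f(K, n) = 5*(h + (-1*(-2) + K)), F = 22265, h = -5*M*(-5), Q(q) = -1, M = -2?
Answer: 22020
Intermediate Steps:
h = -50 (h = -5*(-2)*(-5) = 10*(-5) = -50)
f(K, n) = -240 + 5*K (f(K, n) = 5*(-50 + (-1*(-2) + K)) = 5*(-50 + (2 + K)) = 5*(-48 + K) = -240 + 5*K)
F + f(Q(11), -146) = 22265 + (-240 + 5*(-1)) = 22265 + (-240 - 5) = 22265 - 245 = 22020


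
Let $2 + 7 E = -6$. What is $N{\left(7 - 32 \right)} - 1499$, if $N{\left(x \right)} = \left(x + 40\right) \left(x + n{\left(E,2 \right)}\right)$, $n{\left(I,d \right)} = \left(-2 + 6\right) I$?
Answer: $- \frac{13598}{7} \approx -1942.6$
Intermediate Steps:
$E = - \frac{8}{7}$ ($E = - \frac{2}{7} + \frac{1}{7} \left(-6\right) = - \frac{2}{7} - \frac{6}{7} = - \frac{8}{7} \approx -1.1429$)
$n{\left(I,d \right)} = 4 I$
$N{\left(x \right)} = \left(40 + x\right) \left(- \frac{32}{7} + x\right)$ ($N{\left(x \right)} = \left(x + 40\right) \left(x + 4 \left(- \frac{8}{7}\right)\right) = \left(40 + x\right) \left(x - \frac{32}{7}\right) = \left(40 + x\right) \left(- \frac{32}{7} + x\right)$)
$N{\left(7 - 32 \right)} - 1499 = \left(- \frac{1280}{7} + \left(7 - 32\right)^{2} + \frac{248 \left(7 - 32\right)}{7}\right) - 1499 = \left(- \frac{1280}{7} + \left(-25\right)^{2} + \frac{248}{7} \left(-25\right)\right) - 1499 = \left(- \frac{1280}{7} + 625 - \frac{6200}{7}\right) - 1499 = - \frac{3105}{7} - 1499 = - \frac{13598}{7}$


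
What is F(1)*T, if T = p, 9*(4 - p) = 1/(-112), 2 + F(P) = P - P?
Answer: -4033/504 ≈ -8.0020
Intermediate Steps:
F(P) = -2 (F(P) = -2 + (P - P) = -2 + 0 = -2)
p = 4033/1008 (p = 4 - ⅑/(-112) = 4 - ⅑*(-1/112) = 4 + 1/1008 = 4033/1008 ≈ 4.0010)
T = 4033/1008 ≈ 4.0010
F(1)*T = -2*4033/1008 = -4033/504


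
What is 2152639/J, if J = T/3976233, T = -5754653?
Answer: -8559394228887/5754653 ≈ -1.4874e+6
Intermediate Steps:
J = -5754653/3976233 ≈ -1.4473
2152639/J = 2152639/(-5754653/3976233) = 2152639*(-3976233/5754653) = -8559394228887/5754653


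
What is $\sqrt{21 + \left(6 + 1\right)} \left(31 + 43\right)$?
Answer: $148 \sqrt{7} \approx 391.57$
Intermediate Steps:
$\sqrt{21 + \left(6 + 1\right)} \left(31 + 43\right) = \sqrt{21 + 7} \cdot 74 = \sqrt{28} \cdot 74 = 2 \sqrt{7} \cdot 74 = 148 \sqrt{7}$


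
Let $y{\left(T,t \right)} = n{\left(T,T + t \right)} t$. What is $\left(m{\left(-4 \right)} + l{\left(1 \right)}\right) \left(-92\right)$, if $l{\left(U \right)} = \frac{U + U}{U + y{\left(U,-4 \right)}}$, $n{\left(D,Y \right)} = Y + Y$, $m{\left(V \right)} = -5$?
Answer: $\frac{11316}{25} \approx 452.64$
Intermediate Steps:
$n{\left(D,Y \right)} = 2 Y$
$y{\left(T,t \right)} = t \left(2 T + 2 t\right)$ ($y{\left(T,t \right)} = 2 \left(T + t\right) t = \left(2 T + 2 t\right) t = t \left(2 T + 2 t\right)$)
$l{\left(U \right)} = \frac{2 U}{32 - 7 U}$ ($l{\left(U \right)} = \frac{U + U}{U + 2 \left(-4\right) \left(U - 4\right)} = \frac{2 U}{U + 2 \left(-4\right) \left(-4 + U\right)} = \frac{2 U}{U - \left(-32 + 8 U\right)} = \frac{2 U}{32 - 7 U}$)
$\left(m{\left(-4 \right)} + l{\left(1 \right)}\right) \left(-92\right) = \left(-5 + 2 \cdot 1 \frac{1}{32 - 7}\right) \left(-92\right) = \left(-5 + 2 \cdot 1 \cdot \frac{1}{25}\right) \left(-92\right) = \left(-5 + \frac{2}{25}\right) \left(-92\right) = \left(- \frac{123}{25}\right) \left(-92\right) = \frac{11316}{25}$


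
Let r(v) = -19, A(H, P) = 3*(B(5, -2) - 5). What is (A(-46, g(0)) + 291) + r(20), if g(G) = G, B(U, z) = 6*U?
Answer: 347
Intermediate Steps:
A(H, P) = 75 (A(H, P) = 3*(6*5 - 5) = 3*(30 - 5) = 3*25 = 75)
(A(-46, g(0)) + 291) + r(20) = (75 + 291) - 19 = 366 - 19 = 347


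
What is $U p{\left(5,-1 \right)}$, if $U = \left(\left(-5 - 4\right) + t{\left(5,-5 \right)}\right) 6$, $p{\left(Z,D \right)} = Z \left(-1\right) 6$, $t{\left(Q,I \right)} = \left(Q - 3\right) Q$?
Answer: $-180$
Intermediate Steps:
$t{\left(Q,I \right)} = Q \left(-3 + Q\right)$ ($t{\left(Q,I \right)} = \left(-3 + Q\right) Q = Q \left(-3 + Q\right)$)
$p{\left(Z,D \right)} = - 6 Z$ ($p{\left(Z,D \right)} = - Z 6 = - 6 Z$)
$U = 6$ ($U = \left(\left(-5 - 4\right) + 5 \left(-3 + 5\right)\right) 6 = \left(\left(-5 - 4\right) + 5 \cdot 2\right) 6 = \left(-9 + 10\right) 6 = 1 \cdot 6 = 6$)
$U p{\left(5,-1 \right)} = 6 \left(\left(-6\right) 5\right) = 6 \left(-30\right) = -180$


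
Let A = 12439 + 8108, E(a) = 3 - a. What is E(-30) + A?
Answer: 20580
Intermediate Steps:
A = 20547
E(-30) + A = (3 - 1*(-30)) + 20547 = (3 + 30) + 20547 = 33 + 20547 = 20580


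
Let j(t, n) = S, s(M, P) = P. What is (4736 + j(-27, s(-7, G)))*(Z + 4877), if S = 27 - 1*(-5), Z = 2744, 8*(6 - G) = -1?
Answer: 36336928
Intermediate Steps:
G = 49/8 (G = 6 - 1/8*(-1) = 6 + 1/8 = 49/8 ≈ 6.1250)
S = 32 (S = 27 + 5 = 32)
j(t, n) = 32
(4736 + j(-27, s(-7, G)))*(Z + 4877) = (4736 + 32)*(2744 + 4877) = 4768*7621 = 36336928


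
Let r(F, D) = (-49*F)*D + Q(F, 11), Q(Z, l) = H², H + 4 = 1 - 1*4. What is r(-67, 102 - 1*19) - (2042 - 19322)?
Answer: 289818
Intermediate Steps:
H = -7 (H = -4 + (1 - 1*4) = -4 + (1 - 4) = -4 - 3 = -7)
Q(Z, l) = 49 (Q(Z, l) = (-7)² = 49)
r(F, D) = 49 - 49*D*F (r(F, D) = (-49*F)*D + 49 = -49*D*F + 49 = 49 - 49*D*F)
r(-67, 102 - 1*19) - (2042 - 19322) = (49 - 49*(102 - 1*19)*(-67)) - (2042 - 19322) = (49 - 49*(102 - 19)*(-67)) - 1*(-17280) = (49 - 49*83*(-67)) + 17280 = (49 + 272489) + 17280 = 272538 + 17280 = 289818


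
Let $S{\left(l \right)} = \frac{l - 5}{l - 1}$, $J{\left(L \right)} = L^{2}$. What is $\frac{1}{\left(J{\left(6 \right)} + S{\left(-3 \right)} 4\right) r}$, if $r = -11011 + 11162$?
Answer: $\frac{1}{6644} \approx 0.00015051$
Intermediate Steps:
$r = 151$
$S{\left(l \right)} = \frac{-5 + l}{-1 + l}$
$\frac{1}{\left(J{\left(6 \right)} + S{\left(-3 \right)} 4\right) r} = \frac{1}{\left(6^{2} + \frac{-5 - 3}{-1 - 3} \cdot 4\right) 151} = \frac{1}{\left(36 + \frac{1}{-4} \left(-8\right) 4\right) 151} = \frac{1}{\left(36 + \left(- \frac{1}{4}\right) \left(-8\right) 4\right) 151} = \frac{1}{\left(36 + 2 \cdot 4\right) 151} = \frac{1}{\left(36 + 8\right) 151} = \frac{1}{44 \cdot 151} = \frac{1}{6644}$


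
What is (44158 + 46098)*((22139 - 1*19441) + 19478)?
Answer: 2001517056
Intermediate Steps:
(44158 + 46098)*((22139 - 1*19441) + 19478) = 90256*((22139 - 19441) + 19478) = 90256*(2698 + 19478) = 90256*22176 = 2001517056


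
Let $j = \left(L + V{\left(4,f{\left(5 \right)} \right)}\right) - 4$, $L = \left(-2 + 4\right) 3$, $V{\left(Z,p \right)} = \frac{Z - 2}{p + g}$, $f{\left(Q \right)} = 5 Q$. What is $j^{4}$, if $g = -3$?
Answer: $\frac{279841}{14641} \approx 19.114$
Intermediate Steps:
$V{\left(Z,p \right)} = \frac{-2 + Z}{-3 + p}$ ($V{\left(Z,p \right)} = \frac{Z - 2}{p - 3} = \frac{-2 + Z}{-3 + p}$)
$L = 6$ ($L = 2 \cdot 3 = 6$)
$j = \frac{23}{11}$ ($j = \left(6 + \frac{-2 + 4}{-3 + 5 \cdot 5}\right) - 4 = \left(6 + \frac{1}{-3 + 25} \cdot 2\right) - 4 = \left(6 + \frac{1}{22} \cdot 2\right) - 4 = \left(6 + \frac{1}{11}\right) - 4 = \frac{67}{11} - 4 = \frac{23}{11} \approx 2.0909$)
$j^{4} = \left(\frac{23}{11}\right)^{4} = \frac{279841}{14641}$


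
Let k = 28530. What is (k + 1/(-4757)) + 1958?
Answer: 145031415/4757 ≈ 30488.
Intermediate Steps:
(k + 1/(-4757)) + 1958 = (28530 + 1/(-4757)) + 1958 = (28530 - 1/4757) + 1958 = 135717209/4757 + 1958 = 145031415/4757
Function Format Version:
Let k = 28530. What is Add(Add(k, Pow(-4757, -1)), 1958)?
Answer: Rational(145031415, 4757) ≈ 30488.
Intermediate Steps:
Add(Add(k, Pow(-4757, -1)), 1958) = Add(Add(28530, Pow(-4757, -1)), 1958) = Add(Add(28530, Rational(-1, 4757)), 1958) = Add(Rational(135717209, 4757), 1958) = Rational(145031415, 4757)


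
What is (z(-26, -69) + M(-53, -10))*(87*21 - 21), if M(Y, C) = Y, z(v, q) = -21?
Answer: -133644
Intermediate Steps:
(z(-26, -69) + M(-53, -10))*(87*21 - 21) = (-21 - 53)*(87*21 - 21) = -74*(1827 - 21) = -74*1806 = -133644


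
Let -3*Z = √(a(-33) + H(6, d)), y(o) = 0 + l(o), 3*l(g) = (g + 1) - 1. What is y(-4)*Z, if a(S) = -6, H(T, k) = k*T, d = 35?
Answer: 8*√51/9 ≈ 6.3479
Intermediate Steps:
l(g) = g/3 (l(g) = ((g + 1) - 1)/3 = ((1 + g) - 1)/3 = g/3)
H(T, k) = T*k
y(o) = o/3 (y(o) = 0 + o/3 = o/3)
Z = -2*√51/3 (Z = -√(-6 + 6*35)/3 = -√(-6 + 210)/3 = -2*√51/3 ≈ -4.7610)
y(-4)*Z = ((⅓)*(-4))*(-2*√51/3) = -(-8)*√51/9 = 8*√51/9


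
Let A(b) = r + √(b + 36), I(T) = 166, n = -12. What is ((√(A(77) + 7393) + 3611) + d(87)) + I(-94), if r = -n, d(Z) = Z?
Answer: 3864 + √(7405 + √113) ≈ 3950.1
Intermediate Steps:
r = 12 (r = -1*(-12) = 12)
A(b) = 12 + √(36 + b) (A(b) = 12 + √(b + 36) = 12 + √(36 + b))
((√(A(77) + 7393) + 3611) + d(87)) + I(-94) = ((√((12 + √(36 + 77)) + 7393) + 3611) + 87) + 166 = ((√((12 + √113) + 7393) + 3611) + 87) + 166 = ((√(7405 + √113) + 3611) + 87) + 166 = ((3611 + √(7405 + √113)) + 87) + 166 = (3698 + √(7405 + √113)) + 166 = 3864 + √(7405 + √113)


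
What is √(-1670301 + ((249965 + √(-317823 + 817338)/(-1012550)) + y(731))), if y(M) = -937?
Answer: √(-58286832254027300 - 40502*√499515)/202510 ≈ 1192.2*I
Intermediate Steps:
√(-1670301 + ((249965 + √(-317823 + 817338)/(-1012550)) + y(731))) = √(-1670301 + ((249965 + √(-317823 + 817338)/(-1012550)) - 937)) = √(-1670301 + ((249965 + √499515*(-1/1012550)) - 937)) = √(-1670301 + ((249965 - √499515/1012550) - 937)) = √(-1670301 + (249028 - √499515/1012550)) = √(-1421273 - √499515/1012550)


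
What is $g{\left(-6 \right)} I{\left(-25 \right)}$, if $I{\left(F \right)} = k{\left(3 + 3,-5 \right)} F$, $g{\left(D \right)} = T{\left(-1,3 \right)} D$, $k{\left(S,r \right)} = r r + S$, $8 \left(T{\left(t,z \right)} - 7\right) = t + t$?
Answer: $\frac{62775}{2} \approx 31388.0$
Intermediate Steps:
$T{\left(t,z \right)} = 7 + \frac{t}{4}$ ($T{\left(t,z \right)} = 7 + \frac{t + t}{8} = 7 + \frac{2 t}{8} = 7 + \frac{t}{4}$)
$k{\left(S,r \right)} = S + r^{2}$ ($k{\left(S,r \right)} = r^{2} + S = S + r^{2}$)
$g{\left(D \right)} = \frac{27 D}{4}$ ($g{\left(D \right)} = \left(7 + \frac{1}{4} \left(-1\right)\right) D = \left(7 - \frac{1}{4}\right) D = \frac{27 D}{4}$)
$I{\left(F \right)} = 31 F$ ($I{\left(F \right)} = \left(\left(3 + 3\right) + \left(-5\right)^{2}\right) F = \left(6 + 25\right) F = 31 F$)
$g{\left(-6 \right)} I{\left(-25 \right)} = \frac{27}{4} \left(-6\right) 31 \left(-25\right) = \left(- \frac{81}{2}\right) \left(-775\right) = \frac{62775}{2}$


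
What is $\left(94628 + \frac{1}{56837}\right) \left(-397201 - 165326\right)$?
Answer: $- \frac{3025479261846699}{56837} \approx -5.3231 \cdot 10^{10}$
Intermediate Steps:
$\left(94628 + \frac{1}{56837}\right) \left(-397201 - 165326\right) = \left(94628 + \frac{1}{56837}\right) \left(-562527\right) = \frac{5378371637}{56837} \left(-562527\right) = - \frac{3025479261846699}{56837}$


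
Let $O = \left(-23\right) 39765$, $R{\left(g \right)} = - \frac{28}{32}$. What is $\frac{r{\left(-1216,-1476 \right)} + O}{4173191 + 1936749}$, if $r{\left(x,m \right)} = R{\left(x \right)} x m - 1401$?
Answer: $- \frac{124323}{305497} \approx -0.40695$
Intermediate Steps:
$R{\left(g \right)} = - \frac{7}{8}$ ($R{\left(g \right)} = \left(-28\right) \frac{1}{32} = - \frac{7}{8}$)
$O = -914595$
$r{\left(x,m \right)} = -1401 - \frac{7 m x}{8}$ ($r{\left(x,m \right)} = - \frac{7 x}{8} m - 1401 = - \frac{7 m x}{8} - 1401 = -1401 - \frac{7 m x}{8}$)
$\frac{r{\left(-1216,-1476 \right)} + O}{4173191 + 1936749} = \frac{\left(-1401 - \left(- \frac{2583}{2}\right) \left(-1216\right)\right) - 914595}{4173191 + 1936749} = \frac{\left(-1401 - 1570464\right) - 914595}{6109940} = \left(-1571865 - 914595\right) \frac{1}{6109940} = \left(-2486460\right) \frac{1}{6109940} = - \frac{124323}{305497}$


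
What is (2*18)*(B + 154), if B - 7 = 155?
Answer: 11376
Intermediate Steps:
B = 162 (B = 7 + 155 = 162)
(2*18)*(B + 154) = (2*18)*(162 + 154) = 36*316 = 11376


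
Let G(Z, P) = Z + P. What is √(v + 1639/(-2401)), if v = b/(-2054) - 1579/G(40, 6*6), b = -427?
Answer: I*√77710706605155/1912274 ≈ 4.6099*I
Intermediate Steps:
G(Z, P) = P + Z
v = -1605407/78052 (v = -427/(-2054) - 1579/(6*6 + 40) = -427*(-1/2054) - 1579/(36 + 40) = 427/2054 - 1579/76 = -1605407/78052 ≈ -20.568)
√(v + 1639/(-2401)) = √(-1605407/78052 + 1639/(-2401)) = √(-1605407/78052 + 1639*(-1/2401)) = √(-1605407/78052 - 1639/2401) = √(-3982509435/187402852) = I*√77710706605155/1912274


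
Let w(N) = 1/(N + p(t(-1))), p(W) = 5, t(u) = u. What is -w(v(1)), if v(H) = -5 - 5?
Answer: ⅕ ≈ 0.20000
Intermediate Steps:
v(H) = -10
w(N) = 1/(5 + N) (w(N) = 1/(N + 5) = 1/(5 + N))
-w(v(1)) = -1/(5 - 10) = -1/(-5) = -1*(-⅕) = ⅕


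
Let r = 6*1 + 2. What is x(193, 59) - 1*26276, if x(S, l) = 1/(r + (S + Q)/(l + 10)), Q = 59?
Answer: -7041945/268 ≈ -26276.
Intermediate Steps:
r = 8 (r = 6 + 2 = 8)
x(S, l) = 1/(8 + (59 + S)/(10 + l)) (x(S, l) = 1/(8 + (S + 59)/(l + 10)) = 1/(8 + (59 + S)/(10 + l)))
x(193, 59) - 1*26276 = (10 + 59)/(139 + 193 + 8*59) - 1*26276 = 69/(139 + 193 + 472) - 26276 = 69/804 - 26276 = (1/804)*69 - 26276 = 23/268 - 26276 = -7041945/268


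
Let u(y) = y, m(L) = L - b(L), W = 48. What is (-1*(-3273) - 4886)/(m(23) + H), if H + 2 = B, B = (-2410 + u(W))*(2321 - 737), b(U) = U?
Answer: 1613/3741410 ≈ 0.00043112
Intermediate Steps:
m(L) = 0 (m(L) = L - L = 0)
B = -3741408 (B = (-2410 + 48)*(2321 - 737) = -2362*1584 = -3741408)
H = -3741410 (H = -2 - 3741408 = -3741410)
(-1*(-3273) - 4886)/(m(23) + H) = (-1*(-3273) - 4886)/(0 - 3741410) = (3273 - 4886)/(-3741410) = -1613*(-1/3741410) = 1613/3741410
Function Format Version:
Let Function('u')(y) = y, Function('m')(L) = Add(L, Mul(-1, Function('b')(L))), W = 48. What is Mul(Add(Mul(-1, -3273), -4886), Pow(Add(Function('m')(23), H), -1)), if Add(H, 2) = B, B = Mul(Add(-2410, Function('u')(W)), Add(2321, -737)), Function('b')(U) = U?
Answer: Rational(1613, 3741410) ≈ 0.00043112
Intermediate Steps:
Function('m')(L) = 0 (Function('m')(L) = Add(L, Mul(-1, L)) = 0)
B = -3741408 (B = Mul(Add(-2410, 48), Add(2321, -737)) = Mul(-2362, 1584) = -3741408)
H = -3741410 (H = Add(-2, -3741408) = -3741410)
Mul(Add(Mul(-1, -3273), -4886), Pow(Add(Function('m')(23), H), -1)) = Mul(Add(Mul(-1, -3273), -4886), Pow(Add(0, -3741410), -1)) = Mul(Add(3273, -4886), Pow(-3741410, -1)) = Mul(-1613, Rational(-1, 3741410)) = Rational(1613, 3741410)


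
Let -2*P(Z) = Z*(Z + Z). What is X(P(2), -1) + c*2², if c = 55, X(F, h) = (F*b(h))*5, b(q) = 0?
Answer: 220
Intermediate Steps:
P(Z) = -Z² (P(Z) = -Z*(Z + Z)/2 = -Z*2*Z/2 = -Z²)
X(F, h) = 0 (X(F, h) = (F*0)*5 = 0*5 = 0)
X(P(2), -1) + c*2² = 0 + 55*2² = 0 + 55*4 = 0 + 220 = 220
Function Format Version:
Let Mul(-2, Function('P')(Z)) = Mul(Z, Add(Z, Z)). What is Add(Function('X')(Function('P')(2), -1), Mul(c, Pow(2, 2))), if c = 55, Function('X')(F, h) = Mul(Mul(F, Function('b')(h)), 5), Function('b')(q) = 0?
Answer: 220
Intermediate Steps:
Function('P')(Z) = Mul(-1, Pow(Z, 2)) (Function('P')(Z) = Mul(Rational(-1, 2), Mul(Z, Add(Z, Z))) = Mul(Rational(-1, 2), Mul(Z, Mul(2, Z))) = Mul(Rational(-1, 2), Mul(2, Pow(Z, 2))) = Mul(-1, Pow(Z, 2)))
Function('X')(F, h) = 0 (Function('X')(F, h) = Mul(Mul(F, 0), 5) = Mul(0, 5) = 0)
Add(Function('X')(Function('P')(2), -1), Mul(c, Pow(2, 2))) = Add(0, Mul(55, Pow(2, 2))) = Add(0, Mul(55, 4)) = Add(0, 220) = 220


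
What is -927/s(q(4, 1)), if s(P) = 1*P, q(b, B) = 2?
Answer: -927/2 ≈ -463.50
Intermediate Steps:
s(P) = P
-927/s(q(4, 1)) = -927/2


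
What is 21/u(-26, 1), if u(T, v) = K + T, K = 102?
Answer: 21/76 ≈ 0.27632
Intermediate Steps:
u(T, v) = 102 + T
21/u(-26, 1) = 21/(102 - 26) = 21/76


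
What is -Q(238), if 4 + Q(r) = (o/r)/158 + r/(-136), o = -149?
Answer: 54093/9401 ≈ 5.7540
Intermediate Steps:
Q(r) = -4 - 149/(158*r) - r/136 (Q(r) = -4 + (-149/r/158 + r/(-136)) = -4 + (-149/r*(1/158) + r*(-1/136)) = -4 + (-149/(158*r) - r/136) = -4 - 149/(158*r) - r/136)
-Q(238) = -(-4 - 149/158/238 - 1/136*238) = -(-4 - 149/158*1/238 - 7/4) = -(-4 - 149/37604 - 7/4) = -1*(-54093/9401) = 54093/9401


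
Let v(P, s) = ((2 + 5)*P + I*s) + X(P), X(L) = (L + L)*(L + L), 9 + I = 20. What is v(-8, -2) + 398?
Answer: 576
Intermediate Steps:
I = 11 (I = -9 + 20 = 11)
X(L) = 4*L² (X(L) = (2*L)*(2*L) = 4*L²)
v(P, s) = 4*P² + 7*P + 11*s (v(P, s) = ((2 + 5)*P + 11*s) + 4*P² = (7*P + 11*s) + 4*P² = 4*P² + 7*P + 11*s)
v(-8, -2) + 398 = (4*(-8)² + 7*(-8) + 11*(-2)) + 398 = (4*64 - 56 - 22) + 398 = (256 - 56 - 22) + 398 = 178 + 398 = 576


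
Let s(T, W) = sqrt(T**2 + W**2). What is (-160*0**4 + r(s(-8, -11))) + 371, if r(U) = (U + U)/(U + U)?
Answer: 372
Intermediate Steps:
r(U) = 1 (r(U) = (2*U)/((2*U)) = (2*U)*(1/(2*U)) = 1)
(-160*0**4 + r(s(-8, -11))) + 371 = (-160*0**4 + 1) + 371 = (-160*0 + 1) + 371 = (0 + 1) + 371 = 1 + 371 = 372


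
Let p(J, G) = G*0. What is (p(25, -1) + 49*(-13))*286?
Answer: -182182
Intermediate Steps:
p(J, G) = 0
(p(25, -1) + 49*(-13))*286 = (0 + 49*(-13))*286 = (0 - 637)*286 = -637*286 = -182182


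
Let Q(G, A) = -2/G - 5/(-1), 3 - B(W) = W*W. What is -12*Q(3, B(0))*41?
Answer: -2132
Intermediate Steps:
B(W) = 3 - W² (B(W) = 3 - W*W = 3 - W²)
Q(G, A) = 5 - 2/G (Q(G, A) = -2/G - 5*(-1) = -2/G + 5 = 5 - 2/G)
-12*Q(3, B(0))*41 = -12*(5 - 2/3)*41 = -12*(5 - 2*⅓)*41 = -12*(5 - ⅔)*41 = -12*13/3*41 = -52*41 = -2132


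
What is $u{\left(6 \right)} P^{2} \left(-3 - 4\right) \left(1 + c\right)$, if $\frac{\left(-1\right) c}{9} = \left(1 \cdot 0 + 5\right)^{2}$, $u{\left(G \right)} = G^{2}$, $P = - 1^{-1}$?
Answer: $56448$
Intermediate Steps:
$P = -1$ ($P = \left(-1\right) 1 = -1$)
$c = -225$ ($c = - 9 \left(1 \cdot 0 + 5\right)^{2} = - 9 \left(0 + 5\right)^{2} = - 9 \cdot 5^{2} = \left(-9\right) 25 = -225$)
$u{\left(6 \right)} P^{2} \left(-3 - 4\right) \left(1 + c\right) = 6^{2} \left(-1\right)^{2} \left(-3 - 4\right) \left(1 - 225\right) = 36 \cdot 1 \left(\left(-7\right) \left(-224\right)\right) = 36 \cdot 1568 = 56448$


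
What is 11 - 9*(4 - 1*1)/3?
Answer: 2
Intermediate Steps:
11 - 9*(4 - 1*1)/3 = 11 - 9*(4 - 1)/3 = 11 - 27/3 = 11 - 9*1 = 11 - 9 = 2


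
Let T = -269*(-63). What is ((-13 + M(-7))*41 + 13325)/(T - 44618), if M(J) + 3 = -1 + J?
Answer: -1763/3953 ≈ -0.44599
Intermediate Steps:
T = 16947 (T = -1*(-16947) = 16947)
M(J) = -4 + J (M(J) = -3 + (-1 + J) = -4 + J)
((-13 + M(-7))*41 + 13325)/(T - 44618) = ((-13 + (-4 - 7))*41 + 13325)/(16947 - 44618) = ((-13 - 11)*41 + 13325)/(-27671) = (-24*41 + 13325)*(-1/27671) = (-984 + 13325)*(-1/27671) = 12341*(-1/27671) = -1763/3953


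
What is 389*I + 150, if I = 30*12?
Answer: 140190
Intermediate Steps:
I = 360
389*I + 150 = 389*360 + 150 = 140040 + 150 = 140190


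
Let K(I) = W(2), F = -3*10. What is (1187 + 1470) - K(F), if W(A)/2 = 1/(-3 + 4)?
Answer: 2655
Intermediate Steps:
W(A) = 2 (W(A) = 2/(-3 + 4) = 2/1 = 2*1 = 2)
F = -30
K(I) = 2
(1187 + 1470) - K(F) = (1187 + 1470) - 1*2 = 2657 - 2 = 2655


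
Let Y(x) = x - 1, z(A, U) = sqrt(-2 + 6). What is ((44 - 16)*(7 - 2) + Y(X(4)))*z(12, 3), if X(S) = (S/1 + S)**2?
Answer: 406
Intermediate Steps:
z(A, U) = 2 (z(A, U) = sqrt(4) = 2)
X(S) = 4*S**2 (X(S) = (S*1 + S)**2 = (S + S)**2 = (2*S)**2 = 4*S**2)
Y(x) = -1 + x
((44 - 16)*(7 - 2) + Y(X(4)))*z(12, 3) = ((44 - 16)*(7 - 2) + (-1 + 4*4**2))*2 = (28*5 + (-1 + 4*16))*2 = (140 + (-1 + 64))*2 = (140 + 63)*2 = 203*2 = 406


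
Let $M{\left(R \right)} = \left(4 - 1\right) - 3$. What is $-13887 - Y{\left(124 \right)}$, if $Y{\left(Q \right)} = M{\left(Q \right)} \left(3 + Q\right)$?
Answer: $-13887$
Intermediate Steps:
$M{\left(R \right)} = 0$ ($M{\left(R \right)} = 3 - 3 = 0$)
$Y{\left(Q \right)} = 0$ ($Y{\left(Q \right)} = 0 \left(3 + Q\right) = 0$)
$-13887 - Y{\left(124 \right)} = -13887 - 0 = -13887 + 0 = -13887$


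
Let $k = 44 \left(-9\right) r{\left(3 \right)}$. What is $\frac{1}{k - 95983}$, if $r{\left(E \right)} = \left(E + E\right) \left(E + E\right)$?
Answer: $- \frac{1}{110239} \approx -9.0712 \cdot 10^{-6}$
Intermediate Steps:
$r{\left(E \right)} = 4 E^{2}$ ($r{\left(E \right)} = 2 E 2 E = 4 E^{2}$)
$k = -14256$ ($k = 44 \left(-9\right) 4 \cdot 3^{2} = - 396 \cdot 4 \cdot 9 = \left(-396\right) 36 = -14256$)
$\frac{1}{k - 95983} = \frac{1}{-14256 - 95983} = \frac{1}{-110239} = - \frac{1}{110239}$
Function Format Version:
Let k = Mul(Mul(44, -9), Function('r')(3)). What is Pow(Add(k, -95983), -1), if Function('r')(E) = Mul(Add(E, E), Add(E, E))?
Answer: Rational(-1, 110239) ≈ -9.0712e-6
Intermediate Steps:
Function('r')(E) = Mul(4, Pow(E, 2)) (Function('r')(E) = Mul(Mul(2, E), Mul(2, E)) = Mul(4, Pow(E, 2)))
k = -14256 (k = Mul(Mul(44, -9), Mul(4, Pow(3, 2))) = Mul(-396, Mul(4, 9)) = Mul(-396, 36) = -14256)
Pow(Add(k, -95983), -1) = Pow(Add(-14256, -95983), -1) = Pow(-110239, -1) = Rational(-1, 110239)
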